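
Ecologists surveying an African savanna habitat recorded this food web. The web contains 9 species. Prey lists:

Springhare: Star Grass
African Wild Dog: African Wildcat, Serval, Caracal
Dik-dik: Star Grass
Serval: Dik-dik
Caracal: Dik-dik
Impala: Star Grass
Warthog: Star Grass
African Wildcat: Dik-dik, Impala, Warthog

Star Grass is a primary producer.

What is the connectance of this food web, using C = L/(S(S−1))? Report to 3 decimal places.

The web has S = 9 species and L = 12 feeding links.
C = L / (S(S−1)) = 12 / 72 = 0.1667 ≈ 0.167.

C = 0.167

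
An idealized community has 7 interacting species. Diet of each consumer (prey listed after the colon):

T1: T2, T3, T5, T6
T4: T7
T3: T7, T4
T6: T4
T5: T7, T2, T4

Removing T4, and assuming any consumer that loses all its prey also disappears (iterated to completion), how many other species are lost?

Remove T4.
Round 1: T6 (all prey gone) → extinct.
No further losses. Total secondary extinctions: 1.

1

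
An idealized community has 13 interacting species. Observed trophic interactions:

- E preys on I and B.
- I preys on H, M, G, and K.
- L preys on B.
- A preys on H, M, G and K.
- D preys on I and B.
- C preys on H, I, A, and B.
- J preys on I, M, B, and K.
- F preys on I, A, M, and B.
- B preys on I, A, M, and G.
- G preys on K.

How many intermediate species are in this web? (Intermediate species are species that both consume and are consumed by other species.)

Intermediate species (has both prey and predators): G, A, I, B.
Count: 4.

4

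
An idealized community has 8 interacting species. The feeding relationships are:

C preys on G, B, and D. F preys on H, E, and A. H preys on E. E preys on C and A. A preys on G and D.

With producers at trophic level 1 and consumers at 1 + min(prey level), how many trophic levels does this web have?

Producers (level 1): G, B, D.
Following each consumer down to its lowest-level prey: G → A → E → H (levels 1 through 4).
All prey of H (E 3) are at level 3 or above, so H is at level 1 + 3 = 4.
Every consumer has at least one prey at level 3 or below, so none exceeds level 4.

4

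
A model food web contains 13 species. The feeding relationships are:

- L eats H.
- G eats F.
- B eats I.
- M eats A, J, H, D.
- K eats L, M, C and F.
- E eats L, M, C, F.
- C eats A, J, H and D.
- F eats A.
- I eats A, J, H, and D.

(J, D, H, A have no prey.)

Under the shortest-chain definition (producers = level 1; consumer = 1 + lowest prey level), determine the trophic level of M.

Trophic level 2

J is a producer → level 1.
M eats J → level 2.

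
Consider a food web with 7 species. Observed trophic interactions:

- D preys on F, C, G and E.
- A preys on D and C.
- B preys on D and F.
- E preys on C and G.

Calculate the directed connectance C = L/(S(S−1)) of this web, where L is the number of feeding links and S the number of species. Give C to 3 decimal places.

The web has S = 7 species and L = 10 feeding links.
C = L / (S(S−1)) = 10 / 42 = 0.2381 ≈ 0.238.

C = 0.238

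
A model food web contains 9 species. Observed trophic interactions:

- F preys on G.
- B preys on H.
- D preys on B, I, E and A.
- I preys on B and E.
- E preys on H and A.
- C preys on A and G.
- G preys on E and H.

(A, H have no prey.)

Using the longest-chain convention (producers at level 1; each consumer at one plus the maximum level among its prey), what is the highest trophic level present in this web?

4

Producers (level 1): A, H.
A → E → G → C gives C level 4.
No species has a prey at level 4, so no species reaches level 5.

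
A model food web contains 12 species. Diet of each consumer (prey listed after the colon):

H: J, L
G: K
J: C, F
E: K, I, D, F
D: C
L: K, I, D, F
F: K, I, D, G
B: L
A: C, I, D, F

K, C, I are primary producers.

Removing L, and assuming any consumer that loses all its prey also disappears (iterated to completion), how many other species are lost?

1

Remove L.
Round 1: B (all prey gone) → extinct.
No further losses. Total secondary extinctions: 1.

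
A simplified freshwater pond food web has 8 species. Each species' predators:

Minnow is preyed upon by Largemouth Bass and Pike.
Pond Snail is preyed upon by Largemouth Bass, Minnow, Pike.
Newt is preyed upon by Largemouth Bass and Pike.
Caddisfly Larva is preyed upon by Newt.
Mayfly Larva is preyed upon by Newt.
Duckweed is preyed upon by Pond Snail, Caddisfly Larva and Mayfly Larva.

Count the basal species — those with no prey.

1

Basal species (no prey listed): Duckweed.
Count: 1.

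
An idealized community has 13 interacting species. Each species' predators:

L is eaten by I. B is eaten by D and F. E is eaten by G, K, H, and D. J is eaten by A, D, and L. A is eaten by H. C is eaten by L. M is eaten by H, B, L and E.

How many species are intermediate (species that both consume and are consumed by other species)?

4

Intermediate species (has both prey and predators): L, E, A, B.
Count: 4.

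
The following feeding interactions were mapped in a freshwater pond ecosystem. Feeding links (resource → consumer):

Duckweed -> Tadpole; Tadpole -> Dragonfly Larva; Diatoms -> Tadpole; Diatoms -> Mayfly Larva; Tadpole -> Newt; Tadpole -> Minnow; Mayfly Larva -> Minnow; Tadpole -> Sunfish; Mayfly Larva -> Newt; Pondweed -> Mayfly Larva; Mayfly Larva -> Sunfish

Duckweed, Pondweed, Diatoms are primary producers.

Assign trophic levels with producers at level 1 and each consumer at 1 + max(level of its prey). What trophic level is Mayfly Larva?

Trophic level 2

Pondweed is a producer → level 1.
Mayfly Larva eats Pondweed (level 1); other prey at levels: Diatoms 1 → level 2.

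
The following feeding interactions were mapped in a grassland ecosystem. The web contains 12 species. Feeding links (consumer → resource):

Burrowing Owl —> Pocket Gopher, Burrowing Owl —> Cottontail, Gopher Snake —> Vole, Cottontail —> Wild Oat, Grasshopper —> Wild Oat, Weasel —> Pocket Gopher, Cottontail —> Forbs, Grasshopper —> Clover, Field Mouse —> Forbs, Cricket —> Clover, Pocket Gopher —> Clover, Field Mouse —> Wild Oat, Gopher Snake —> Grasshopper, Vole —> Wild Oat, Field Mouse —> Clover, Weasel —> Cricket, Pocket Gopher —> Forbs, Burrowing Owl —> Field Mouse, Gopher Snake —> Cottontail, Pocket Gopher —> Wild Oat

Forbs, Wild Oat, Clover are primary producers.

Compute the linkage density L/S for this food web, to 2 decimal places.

There are L = 20 links among S = 12 species.
L/S = 20/12 = 1.6667 ≈ 1.67.

L/S = 1.67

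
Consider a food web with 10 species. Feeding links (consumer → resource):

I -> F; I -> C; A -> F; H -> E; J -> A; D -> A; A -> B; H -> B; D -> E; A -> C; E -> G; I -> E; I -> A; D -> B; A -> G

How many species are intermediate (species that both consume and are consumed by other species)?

2

Intermediate species (has both prey and predators): E, A.
Count: 2.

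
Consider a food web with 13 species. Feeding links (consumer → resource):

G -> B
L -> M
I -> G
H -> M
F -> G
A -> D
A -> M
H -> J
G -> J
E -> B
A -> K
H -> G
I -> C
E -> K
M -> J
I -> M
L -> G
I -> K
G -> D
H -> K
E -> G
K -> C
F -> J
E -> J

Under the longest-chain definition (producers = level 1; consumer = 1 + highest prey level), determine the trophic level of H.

B is a producer → level 1.
G eats B (level 1); other prey at levels: J 1, D 1 → level 2.
H eats G (level 2); other prey at levels: J 1, K 2, M 2 → level 3.

Trophic level 3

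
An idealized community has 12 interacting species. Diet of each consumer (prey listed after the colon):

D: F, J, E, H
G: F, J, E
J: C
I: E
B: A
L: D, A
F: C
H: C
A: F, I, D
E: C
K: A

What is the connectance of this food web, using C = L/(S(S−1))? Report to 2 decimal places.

C = 0.14

The web has S = 12 species and L = 19 feeding links.
C = L / (S(S−1)) = 19 / 132 = 0.1439 ≈ 0.14.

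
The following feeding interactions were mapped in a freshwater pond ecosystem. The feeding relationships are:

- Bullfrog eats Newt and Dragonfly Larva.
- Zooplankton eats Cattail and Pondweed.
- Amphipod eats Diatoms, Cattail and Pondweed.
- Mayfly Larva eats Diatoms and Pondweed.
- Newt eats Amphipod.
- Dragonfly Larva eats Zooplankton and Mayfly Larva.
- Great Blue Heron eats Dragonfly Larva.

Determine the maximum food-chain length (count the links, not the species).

3 links

One longest chain: Pondweed → Zooplankton → Dragonfly Larva → Bullfrog.
It has 4 species and 3 links.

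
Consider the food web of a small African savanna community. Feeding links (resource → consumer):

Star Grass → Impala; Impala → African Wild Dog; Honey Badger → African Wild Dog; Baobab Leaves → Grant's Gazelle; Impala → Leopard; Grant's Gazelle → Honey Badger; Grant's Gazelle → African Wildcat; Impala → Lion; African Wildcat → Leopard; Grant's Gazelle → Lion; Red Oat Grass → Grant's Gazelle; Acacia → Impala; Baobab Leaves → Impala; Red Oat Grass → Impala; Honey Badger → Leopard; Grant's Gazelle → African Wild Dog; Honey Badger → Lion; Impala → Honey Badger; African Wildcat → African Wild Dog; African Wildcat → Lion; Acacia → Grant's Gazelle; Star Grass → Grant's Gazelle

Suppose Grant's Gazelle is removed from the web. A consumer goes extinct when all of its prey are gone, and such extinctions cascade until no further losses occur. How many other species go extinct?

1

Remove Grant's Gazelle.
Round 1: African Wildcat (all prey gone) → extinct.
No further losses. Total secondary extinctions: 1.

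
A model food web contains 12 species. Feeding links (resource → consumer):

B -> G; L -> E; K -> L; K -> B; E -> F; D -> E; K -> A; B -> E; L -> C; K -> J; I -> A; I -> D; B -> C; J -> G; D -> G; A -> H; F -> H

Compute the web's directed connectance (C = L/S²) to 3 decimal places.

The web has S = 12 species and L = 17 feeding links.
C = L / S² = 17 / 144 = 0.1181 ≈ 0.118.

C = 0.118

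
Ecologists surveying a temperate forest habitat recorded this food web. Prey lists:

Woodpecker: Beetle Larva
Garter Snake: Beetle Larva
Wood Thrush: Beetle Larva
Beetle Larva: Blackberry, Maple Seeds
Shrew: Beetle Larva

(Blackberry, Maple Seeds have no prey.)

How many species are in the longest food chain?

One longest chain: Blackberry → Beetle Larva → Woodpecker.
It has 3 species and 2 links.

3 species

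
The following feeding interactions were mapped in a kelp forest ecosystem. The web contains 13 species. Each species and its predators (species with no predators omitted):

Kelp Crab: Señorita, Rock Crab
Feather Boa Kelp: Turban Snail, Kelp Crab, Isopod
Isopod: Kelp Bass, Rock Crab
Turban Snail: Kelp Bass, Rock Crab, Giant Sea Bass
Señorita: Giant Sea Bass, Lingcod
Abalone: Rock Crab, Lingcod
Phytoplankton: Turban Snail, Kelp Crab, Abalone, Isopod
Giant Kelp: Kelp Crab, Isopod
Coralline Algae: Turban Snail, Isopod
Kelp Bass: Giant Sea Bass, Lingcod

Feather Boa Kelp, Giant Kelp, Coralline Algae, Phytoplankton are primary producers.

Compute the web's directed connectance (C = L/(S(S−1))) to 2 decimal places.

The web has S = 13 species and L = 24 feeding links.
C = L / (S(S−1)) = 24 / 156 = 0.1538 ≈ 0.15.

C = 0.15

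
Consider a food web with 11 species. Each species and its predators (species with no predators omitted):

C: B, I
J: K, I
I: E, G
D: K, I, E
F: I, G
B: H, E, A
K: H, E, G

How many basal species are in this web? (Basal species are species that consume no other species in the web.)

4

Basal species (no prey listed): F, C, D, J.
Count: 4.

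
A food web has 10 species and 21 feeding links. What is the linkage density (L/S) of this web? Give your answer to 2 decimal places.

L/S = 2.10

There are L = 21 links among S = 10 species.
L/S = 21/10 = 2.1000 ≈ 2.10.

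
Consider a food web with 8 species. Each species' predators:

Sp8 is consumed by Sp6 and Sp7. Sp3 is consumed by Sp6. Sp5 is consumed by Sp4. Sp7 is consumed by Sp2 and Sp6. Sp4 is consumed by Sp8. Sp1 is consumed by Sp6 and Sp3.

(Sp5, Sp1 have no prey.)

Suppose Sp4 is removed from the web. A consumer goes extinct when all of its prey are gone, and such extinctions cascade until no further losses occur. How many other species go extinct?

3

Remove Sp4.
Round 1: Sp8 (all prey gone) → extinct.
Round 2: Sp7 (all prey gone) → extinct.
Round 3: Sp2 (all prey gone) → extinct.
No further losses. Total secondary extinctions: 3.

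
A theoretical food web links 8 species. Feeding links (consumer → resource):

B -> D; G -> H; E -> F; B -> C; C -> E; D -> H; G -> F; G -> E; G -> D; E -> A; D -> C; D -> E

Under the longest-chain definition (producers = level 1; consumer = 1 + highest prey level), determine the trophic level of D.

F is a producer → level 1.
E eats F (level 1); other prey at levels: A 1 → level 2.
C eats E → level 3.
D eats C (level 3); other prey at levels: H 1, E 2 → level 4.

Trophic level 4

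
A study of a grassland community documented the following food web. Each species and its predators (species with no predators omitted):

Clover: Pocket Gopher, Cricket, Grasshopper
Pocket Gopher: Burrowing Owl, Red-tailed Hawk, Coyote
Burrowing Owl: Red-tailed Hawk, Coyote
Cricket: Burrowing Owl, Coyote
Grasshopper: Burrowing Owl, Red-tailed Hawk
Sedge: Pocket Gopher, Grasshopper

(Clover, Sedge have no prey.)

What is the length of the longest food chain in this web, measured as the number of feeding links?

3 links

One longest chain: Clover → Pocket Gopher → Burrowing Owl → Red-tailed Hawk.
It has 4 species and 3 links.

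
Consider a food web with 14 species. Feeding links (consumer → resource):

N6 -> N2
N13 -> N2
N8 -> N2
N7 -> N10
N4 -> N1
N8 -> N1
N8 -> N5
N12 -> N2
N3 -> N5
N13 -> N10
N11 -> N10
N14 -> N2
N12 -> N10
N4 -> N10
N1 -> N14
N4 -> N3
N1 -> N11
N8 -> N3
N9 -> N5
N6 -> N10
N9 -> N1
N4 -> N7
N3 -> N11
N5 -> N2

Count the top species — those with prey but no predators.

6

Top species (has prey, but nothing eats it): N6, N12, N13, N8, N9, N4.
Count: 6.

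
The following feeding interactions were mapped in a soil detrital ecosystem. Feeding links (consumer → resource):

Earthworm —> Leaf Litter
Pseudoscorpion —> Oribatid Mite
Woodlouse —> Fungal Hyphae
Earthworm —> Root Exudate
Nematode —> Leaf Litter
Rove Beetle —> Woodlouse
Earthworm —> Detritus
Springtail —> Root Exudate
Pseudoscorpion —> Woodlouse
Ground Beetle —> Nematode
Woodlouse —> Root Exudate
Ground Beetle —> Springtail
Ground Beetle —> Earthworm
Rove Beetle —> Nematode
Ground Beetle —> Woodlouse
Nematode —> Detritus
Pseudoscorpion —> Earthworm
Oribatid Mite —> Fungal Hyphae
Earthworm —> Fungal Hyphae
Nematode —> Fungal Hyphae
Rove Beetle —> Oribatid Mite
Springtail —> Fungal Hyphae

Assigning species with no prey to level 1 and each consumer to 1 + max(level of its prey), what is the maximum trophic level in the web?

Basal resources (level 1): Detritus, Fungal Hyphae, Leaf Litter, Root Exudate.
Fungal Hyphae → Woodlouse → Pseudoscorpion gives Pseudoscorpion level 3.
No species has a prey at level 3, so no species reaches level 4.

3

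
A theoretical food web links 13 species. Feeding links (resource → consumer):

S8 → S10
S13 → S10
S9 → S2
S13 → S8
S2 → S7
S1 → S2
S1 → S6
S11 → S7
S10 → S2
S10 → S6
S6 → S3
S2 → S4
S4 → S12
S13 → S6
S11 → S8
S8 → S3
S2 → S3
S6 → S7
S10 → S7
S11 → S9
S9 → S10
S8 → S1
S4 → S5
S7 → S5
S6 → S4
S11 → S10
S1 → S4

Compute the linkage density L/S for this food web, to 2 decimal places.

L/S = 2.08

There are L = 27 links among S = 13 species.
L/S = 27/13 = 2.0769 ≈ 2.08.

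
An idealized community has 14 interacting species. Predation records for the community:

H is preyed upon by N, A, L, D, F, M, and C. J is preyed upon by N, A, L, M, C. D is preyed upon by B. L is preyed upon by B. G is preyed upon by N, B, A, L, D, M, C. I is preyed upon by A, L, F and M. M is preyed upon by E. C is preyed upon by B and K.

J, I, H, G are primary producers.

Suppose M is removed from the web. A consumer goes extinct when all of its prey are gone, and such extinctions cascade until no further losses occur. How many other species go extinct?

1

Remove M.
Round 1: E (all prey gone) → extinct.
No further losses. Total secondary extinctions: 1.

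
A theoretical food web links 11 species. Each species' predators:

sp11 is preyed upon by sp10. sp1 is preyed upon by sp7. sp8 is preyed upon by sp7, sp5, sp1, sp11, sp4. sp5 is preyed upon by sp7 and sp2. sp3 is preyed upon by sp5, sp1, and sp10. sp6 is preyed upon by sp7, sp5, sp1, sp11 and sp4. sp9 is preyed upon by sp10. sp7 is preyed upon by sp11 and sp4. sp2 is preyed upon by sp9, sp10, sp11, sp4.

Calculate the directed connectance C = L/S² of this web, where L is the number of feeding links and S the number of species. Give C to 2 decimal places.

C = 0.20

The web has S = 11 species and L = 24 feeding links.
C = L / S² = 24 / 121 = 0.1983 ≈ 0.20.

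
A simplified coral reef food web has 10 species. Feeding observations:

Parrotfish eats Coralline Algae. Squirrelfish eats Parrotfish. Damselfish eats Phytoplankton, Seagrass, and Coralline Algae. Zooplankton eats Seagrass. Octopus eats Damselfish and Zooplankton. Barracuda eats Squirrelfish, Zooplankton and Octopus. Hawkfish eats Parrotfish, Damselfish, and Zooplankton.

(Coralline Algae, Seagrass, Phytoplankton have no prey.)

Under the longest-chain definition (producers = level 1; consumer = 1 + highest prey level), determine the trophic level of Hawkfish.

Coralline Algae is a producer → level 1.
Damselfish eats Coralline Algae (level 1); other prey at levels: Seagrass 1, Phytoplankton 1 → level 2.
Hawkfish eats Damselfish (level 2); other prey at levels: Zooplankton 2, Parrotfish 2 → level 3.

Trophic level 3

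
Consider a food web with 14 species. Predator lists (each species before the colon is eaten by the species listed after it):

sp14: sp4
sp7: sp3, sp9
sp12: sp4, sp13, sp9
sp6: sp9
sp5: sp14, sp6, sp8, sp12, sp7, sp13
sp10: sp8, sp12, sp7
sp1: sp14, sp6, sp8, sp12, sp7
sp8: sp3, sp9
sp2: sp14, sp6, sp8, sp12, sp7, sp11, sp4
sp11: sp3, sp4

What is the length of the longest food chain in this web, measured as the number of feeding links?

One longest chain: sp5 → sp7 → sp3.
It has 3 species and 2 links.

2 links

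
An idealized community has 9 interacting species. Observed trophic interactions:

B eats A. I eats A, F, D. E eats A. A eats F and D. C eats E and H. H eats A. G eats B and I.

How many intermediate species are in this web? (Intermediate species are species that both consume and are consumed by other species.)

Intermediate species (has both prey and predators): A, B, E, H, I.
Count: 5.

5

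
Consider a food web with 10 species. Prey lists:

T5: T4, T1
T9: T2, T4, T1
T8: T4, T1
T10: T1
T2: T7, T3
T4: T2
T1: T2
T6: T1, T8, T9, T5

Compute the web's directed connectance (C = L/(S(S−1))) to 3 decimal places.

C = 0.178

The web has S = 10 species and L = 16 feeding links.
C = L / (S(S−1)) = 16 / 90 = 0.1778 ≈ 0.178.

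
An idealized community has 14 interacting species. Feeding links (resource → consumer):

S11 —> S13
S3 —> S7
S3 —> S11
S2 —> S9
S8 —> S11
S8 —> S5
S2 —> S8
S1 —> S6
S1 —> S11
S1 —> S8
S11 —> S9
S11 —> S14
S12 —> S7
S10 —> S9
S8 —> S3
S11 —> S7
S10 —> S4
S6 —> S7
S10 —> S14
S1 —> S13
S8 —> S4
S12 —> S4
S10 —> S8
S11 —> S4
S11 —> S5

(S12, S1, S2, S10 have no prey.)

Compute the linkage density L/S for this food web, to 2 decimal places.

L/S = 1.79

There are L = 25 links among S = 14 species.
L/S = 25/14 = 1.7857 ≈ 1.79.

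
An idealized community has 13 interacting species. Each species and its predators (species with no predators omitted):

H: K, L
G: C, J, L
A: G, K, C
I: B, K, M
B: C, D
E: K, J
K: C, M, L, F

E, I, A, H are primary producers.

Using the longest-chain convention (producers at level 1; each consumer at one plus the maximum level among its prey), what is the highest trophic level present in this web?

3

Producers (level 1): E, I, A, H.
I → B → D gives D level 3.
No species has a prey at level 3, so no species reaches level 4.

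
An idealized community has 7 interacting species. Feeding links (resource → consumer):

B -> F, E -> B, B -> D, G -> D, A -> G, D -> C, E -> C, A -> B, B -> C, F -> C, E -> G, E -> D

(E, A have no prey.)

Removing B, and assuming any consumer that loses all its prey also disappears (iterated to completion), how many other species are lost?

1

Remove B.
Round 1: F (all prey gone) → extinct.
No further losses. Total secondary extinctions: 1.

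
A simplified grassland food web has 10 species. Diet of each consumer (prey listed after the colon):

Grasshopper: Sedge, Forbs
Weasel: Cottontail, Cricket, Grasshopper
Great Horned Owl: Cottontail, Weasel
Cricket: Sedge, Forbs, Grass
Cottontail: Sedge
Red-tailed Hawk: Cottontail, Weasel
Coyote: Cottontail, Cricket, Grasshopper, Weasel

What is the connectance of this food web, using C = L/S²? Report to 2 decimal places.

C = 0.17

The web has S = 10 species and L = 17 feeding links.
C = L / S² = 17 / 100 = 0.1700 ≈ 0.17.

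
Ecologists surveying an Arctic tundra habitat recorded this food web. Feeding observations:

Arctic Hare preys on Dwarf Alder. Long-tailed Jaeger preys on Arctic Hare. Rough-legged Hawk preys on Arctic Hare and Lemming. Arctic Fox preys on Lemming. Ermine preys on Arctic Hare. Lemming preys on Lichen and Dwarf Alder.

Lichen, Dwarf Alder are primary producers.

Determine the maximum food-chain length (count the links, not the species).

2 links

One longest chain: Dwarf Alder → Arctic Hare → Long-tailed Jaeger.
It has 3 species and 2 links.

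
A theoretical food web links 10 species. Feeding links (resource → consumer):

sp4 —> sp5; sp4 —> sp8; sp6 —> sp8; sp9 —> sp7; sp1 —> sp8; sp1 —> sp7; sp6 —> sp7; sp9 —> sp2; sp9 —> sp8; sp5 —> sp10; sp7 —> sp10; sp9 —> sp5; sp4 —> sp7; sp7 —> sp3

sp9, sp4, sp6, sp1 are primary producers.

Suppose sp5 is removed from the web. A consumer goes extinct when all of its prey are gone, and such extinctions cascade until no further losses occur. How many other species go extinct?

0

Remove sp5.
Every predator of it retains at least one other prey: sp10 still has sp7.
No consumer loses all prey, so no secondary extinctions occur.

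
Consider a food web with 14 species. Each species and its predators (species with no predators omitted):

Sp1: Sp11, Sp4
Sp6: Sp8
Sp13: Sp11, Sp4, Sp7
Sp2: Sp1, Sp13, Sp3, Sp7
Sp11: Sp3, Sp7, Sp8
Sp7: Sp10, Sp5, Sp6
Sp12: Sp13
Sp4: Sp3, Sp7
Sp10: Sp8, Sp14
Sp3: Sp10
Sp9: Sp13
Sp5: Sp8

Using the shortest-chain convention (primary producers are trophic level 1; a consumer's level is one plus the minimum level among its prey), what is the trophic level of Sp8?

Trophic level 4

Sp2 is a producer → level 1.
Sp7 eats Sp2 → level 2.
Sp10 eats Sp7 → level 3.
Sp8 eats Sp10 → level 4.
No prey of Sp8 is below level 3, so 4 is the minimum.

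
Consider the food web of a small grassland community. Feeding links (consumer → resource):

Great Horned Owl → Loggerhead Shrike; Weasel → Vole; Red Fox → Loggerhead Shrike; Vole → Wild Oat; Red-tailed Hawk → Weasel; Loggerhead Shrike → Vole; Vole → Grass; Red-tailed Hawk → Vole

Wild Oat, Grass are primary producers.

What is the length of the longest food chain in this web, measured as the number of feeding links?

One longest chain: Wild Oat → Vole → Loggerhead Shrike → Red Fox.
It has 4 species and 3 links.

3 links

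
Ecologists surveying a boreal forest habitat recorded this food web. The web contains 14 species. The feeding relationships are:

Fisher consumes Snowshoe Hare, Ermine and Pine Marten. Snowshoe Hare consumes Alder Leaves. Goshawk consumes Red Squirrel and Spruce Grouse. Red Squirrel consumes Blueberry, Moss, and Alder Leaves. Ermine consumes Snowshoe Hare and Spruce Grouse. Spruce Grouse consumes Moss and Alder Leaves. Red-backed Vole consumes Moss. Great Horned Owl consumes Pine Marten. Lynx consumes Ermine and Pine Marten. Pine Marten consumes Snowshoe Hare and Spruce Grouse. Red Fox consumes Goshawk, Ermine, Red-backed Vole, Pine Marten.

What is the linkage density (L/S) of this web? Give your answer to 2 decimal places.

L/S = 1.64

There are L = 23 links among S = 14 species.
L/S = 23/14 = 1.6429 ≈ 1.64.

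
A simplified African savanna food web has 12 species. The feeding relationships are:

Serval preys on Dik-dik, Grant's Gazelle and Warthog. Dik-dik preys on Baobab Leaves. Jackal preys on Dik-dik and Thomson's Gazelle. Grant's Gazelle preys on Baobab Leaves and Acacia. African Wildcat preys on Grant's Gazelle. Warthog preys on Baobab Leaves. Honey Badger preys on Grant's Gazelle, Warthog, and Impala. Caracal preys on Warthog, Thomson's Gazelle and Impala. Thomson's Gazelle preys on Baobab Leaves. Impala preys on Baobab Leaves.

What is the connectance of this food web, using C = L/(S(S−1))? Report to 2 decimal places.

The web has S = 12 species and L = 18 feeding links.
C = L / (S(S−1)) = 18 / 132 = 0.1364 ≈ 0.14.

C = 0.14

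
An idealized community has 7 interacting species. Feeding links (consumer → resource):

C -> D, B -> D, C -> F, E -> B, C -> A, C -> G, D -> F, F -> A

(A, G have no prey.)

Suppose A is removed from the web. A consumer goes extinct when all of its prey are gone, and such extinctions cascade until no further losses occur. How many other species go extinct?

4

Remove A.
Round 1: F (all prey gone) → extinct.
Round 2: D (all prey gone) → extinct.
Round 3: B (all prey gone) → extinct.
Round 4: E (all prey gone) → extinct.
No further losses. Total secondary extinctions: 4.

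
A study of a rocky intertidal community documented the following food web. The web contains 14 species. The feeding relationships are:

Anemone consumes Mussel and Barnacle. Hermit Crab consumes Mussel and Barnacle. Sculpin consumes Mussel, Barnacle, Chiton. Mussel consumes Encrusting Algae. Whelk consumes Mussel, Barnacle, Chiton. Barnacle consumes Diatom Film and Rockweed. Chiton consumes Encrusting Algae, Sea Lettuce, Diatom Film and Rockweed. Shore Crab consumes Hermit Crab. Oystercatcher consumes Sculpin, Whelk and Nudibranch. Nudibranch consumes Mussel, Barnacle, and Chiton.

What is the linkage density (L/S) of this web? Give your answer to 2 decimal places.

There are L = 24 links among S = 14 species.
L/S = 24/14 = 1.7143 ≈ 1.71.

L/S = 1.71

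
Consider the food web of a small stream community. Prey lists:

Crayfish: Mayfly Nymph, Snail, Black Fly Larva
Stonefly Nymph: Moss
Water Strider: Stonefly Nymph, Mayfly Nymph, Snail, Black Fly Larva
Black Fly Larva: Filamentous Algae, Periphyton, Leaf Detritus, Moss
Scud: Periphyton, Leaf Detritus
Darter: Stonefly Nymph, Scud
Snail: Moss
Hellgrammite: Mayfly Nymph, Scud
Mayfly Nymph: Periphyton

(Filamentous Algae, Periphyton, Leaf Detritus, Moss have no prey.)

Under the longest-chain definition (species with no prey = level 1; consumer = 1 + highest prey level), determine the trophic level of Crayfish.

Trophic level 3

Filamentous Algae has no prey (basal) → level 1.
Black Fly Larva eats Filamentous Algae (level 1); other prey at levels: Periphyton 1, Leaf Detritus 1, Moss 1 → level 2.
Crayfish eats Black Fly Larva (level 2); other prey at levels: Mayfly Nymph 2, Snail 2 → level 3.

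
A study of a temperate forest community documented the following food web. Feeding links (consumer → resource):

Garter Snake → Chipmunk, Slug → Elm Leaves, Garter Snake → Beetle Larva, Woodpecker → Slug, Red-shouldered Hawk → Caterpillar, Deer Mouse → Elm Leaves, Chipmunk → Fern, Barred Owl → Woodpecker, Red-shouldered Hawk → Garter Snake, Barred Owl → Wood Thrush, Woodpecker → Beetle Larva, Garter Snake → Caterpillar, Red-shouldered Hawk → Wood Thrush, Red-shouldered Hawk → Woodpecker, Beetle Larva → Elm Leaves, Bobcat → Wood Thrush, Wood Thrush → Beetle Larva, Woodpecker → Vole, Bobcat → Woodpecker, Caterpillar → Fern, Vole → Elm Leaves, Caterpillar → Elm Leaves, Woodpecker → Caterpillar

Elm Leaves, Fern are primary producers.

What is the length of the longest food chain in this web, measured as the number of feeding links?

One longest chain: Elm Leaves → Beetle Larva → Garter Snake → Red-shouldered Hawk.
It has 4 species and 3 links.

3 links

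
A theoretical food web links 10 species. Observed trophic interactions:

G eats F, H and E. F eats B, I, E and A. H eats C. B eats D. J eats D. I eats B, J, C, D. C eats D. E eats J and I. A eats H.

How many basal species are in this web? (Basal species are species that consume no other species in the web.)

1

Basal species (no prey listed): D.
Count: 1.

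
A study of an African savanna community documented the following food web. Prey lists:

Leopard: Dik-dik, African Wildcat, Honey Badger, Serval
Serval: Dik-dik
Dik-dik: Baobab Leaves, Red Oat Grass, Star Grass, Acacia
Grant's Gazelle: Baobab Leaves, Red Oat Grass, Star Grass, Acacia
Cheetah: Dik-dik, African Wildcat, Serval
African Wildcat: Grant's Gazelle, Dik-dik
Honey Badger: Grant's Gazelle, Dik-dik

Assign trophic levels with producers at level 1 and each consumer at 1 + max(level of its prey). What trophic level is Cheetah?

Trophic level 4

Baobab Leaves is a producer → level 1.
Dik-dik eats Baobab Leaves (level 1); other prey at levels: Red Oat Grass 1, Star Grass 1, Acacia 1 → level 2.
Serval eats Dik-dik → level 3.
Cheetah eats Serval (level 3); other prey at levels: Dik-dik 2, African Wildcat 3 → level 4.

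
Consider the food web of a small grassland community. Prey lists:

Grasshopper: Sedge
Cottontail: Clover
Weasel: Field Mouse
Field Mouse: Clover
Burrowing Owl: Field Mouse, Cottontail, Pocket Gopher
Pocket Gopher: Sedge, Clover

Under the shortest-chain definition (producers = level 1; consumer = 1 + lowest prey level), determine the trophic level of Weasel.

Clover is a producer → level 1.
Field Mouse eats Clover → level 2.
Weasel eats Field Mouse → level 3.
No prey of Weasel is below level 2, so 3 is the minimum.

Trophic level 3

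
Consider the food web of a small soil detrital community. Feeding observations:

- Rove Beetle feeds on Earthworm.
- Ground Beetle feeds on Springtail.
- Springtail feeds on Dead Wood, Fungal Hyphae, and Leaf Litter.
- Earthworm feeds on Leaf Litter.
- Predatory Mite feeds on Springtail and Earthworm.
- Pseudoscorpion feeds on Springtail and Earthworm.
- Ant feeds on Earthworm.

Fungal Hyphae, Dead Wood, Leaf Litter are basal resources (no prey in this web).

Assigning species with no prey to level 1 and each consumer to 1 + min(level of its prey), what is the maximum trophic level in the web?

3

Basal resources (level 1): Fungal Hyphae, Dead Wood, Leaf Litter.
Following each consumer down to its lowest-level prey: Fungal Hyphae → Springtail → Predatory Mite (levels 1 through 3).
All prey of Predatory Mite (Springtail 2, Earthworm 2) are at level 2 or above, so Predatory Mite is at level 1 + 2 = 3.
Every consumer has at least one prey at level 2 or below, so none exceeds level 3.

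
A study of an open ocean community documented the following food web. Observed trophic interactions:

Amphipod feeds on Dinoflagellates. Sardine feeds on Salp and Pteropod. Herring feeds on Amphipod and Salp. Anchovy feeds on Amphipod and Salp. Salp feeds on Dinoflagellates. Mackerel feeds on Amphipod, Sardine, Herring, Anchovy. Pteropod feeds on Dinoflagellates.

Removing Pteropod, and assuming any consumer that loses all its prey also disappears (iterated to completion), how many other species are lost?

0

Remove Pteropod.
Every predator of it retains at least one other prey: Sardine still has Salp.
No consumer loses all prey, so no secondary extinctions occur.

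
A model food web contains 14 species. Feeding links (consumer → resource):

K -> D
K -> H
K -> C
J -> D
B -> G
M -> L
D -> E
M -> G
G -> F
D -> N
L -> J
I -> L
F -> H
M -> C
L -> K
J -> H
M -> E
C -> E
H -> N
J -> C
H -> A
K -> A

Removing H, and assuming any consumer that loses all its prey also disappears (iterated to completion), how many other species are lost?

3

Remove H.
Round 1: F (all prey gone) → extinct.
Round 2: G (all prey gone) → extinct.
Round 3: B (all prey gone) → extinct.
No further losses. Total secondary extinctions: 3.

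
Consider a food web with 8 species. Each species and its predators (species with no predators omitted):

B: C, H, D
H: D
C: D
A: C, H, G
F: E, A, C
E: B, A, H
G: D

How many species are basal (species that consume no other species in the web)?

Basal species (no prey listed): F.
Count: 1.

1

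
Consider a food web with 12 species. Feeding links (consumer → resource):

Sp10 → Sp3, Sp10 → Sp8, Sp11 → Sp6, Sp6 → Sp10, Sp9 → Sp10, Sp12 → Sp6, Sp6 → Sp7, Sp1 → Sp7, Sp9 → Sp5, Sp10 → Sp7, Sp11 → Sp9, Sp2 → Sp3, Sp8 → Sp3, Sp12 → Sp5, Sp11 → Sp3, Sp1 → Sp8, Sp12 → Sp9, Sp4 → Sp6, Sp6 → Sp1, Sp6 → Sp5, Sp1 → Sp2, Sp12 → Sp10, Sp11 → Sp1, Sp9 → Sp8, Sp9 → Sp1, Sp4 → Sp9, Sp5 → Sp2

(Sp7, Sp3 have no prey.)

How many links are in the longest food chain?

4 links

One longest chain: Sp3 → Sp8 → Sp1 → Sp6 → Sp11.
It has 5 species and 4 links.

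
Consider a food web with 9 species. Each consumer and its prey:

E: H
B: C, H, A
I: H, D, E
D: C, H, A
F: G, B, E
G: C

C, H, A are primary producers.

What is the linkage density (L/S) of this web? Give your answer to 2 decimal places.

There are L = 14 links among S = 9 species.
L/S = 14/9 = 1.5556 ≈ 1.56.

L/S = 1.56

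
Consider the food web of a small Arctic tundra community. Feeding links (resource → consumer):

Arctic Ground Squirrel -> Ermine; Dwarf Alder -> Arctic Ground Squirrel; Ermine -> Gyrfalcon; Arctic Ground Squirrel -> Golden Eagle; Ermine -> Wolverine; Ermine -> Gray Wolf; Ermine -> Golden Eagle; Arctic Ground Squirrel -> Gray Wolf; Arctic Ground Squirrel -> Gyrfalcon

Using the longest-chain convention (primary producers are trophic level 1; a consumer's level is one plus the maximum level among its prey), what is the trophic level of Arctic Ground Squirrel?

Trophic level 2

Dwarf Alder is a producer → level 1.
Arctic Ground Squirrel eats Dwarf Alder → level 2.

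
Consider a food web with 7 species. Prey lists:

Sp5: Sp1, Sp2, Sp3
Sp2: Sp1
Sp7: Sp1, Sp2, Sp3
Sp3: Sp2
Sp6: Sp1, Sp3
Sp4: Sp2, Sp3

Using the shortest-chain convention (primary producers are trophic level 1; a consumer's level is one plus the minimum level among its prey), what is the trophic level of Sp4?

Sp1 is a producer → level 1.
Sp2 eats Sp1 → level 2.
Sp4 eats Sp2 → level 3.
No prey of Sp4 is below level 2, so 3 is the minimum.

Trophic level 3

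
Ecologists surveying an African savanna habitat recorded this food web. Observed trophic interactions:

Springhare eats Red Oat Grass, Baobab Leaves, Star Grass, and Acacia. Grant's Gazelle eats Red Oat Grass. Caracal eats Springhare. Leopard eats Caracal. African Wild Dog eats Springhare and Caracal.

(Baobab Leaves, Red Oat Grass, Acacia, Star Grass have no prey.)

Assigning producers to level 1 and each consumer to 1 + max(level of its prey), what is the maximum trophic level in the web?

Producers (level 1): Baobab Leaves, Red Oat Grass, Acacia, Star Grass.
Baobab Leaves → Springhare → Caracal → African Wild Dog gives African Wild Dog level 4.
No species has a prey at level 4, so no species reaches level 5.

4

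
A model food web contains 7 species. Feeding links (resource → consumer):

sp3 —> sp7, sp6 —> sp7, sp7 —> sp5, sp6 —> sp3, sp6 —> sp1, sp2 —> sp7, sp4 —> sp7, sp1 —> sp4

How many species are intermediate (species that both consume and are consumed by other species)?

Intermediate species (has both prey and predators): sp3, sp1, sp4, sp7.
Count: 4.

4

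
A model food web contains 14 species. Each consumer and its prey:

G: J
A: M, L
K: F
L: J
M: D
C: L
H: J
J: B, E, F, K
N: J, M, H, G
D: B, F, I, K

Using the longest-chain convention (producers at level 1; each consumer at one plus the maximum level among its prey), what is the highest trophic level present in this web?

Producers (level 1): B, E, F, I.
F → K → J → L → C gives C level 5.
No species has a prey at level 5, so no species reaches level 6.

5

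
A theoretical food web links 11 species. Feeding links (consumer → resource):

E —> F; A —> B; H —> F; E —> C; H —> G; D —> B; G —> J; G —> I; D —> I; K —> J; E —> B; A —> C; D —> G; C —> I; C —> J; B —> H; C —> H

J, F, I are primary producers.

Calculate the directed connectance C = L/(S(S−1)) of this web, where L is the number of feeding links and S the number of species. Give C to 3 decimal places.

C = 0.155

The web has S = 11 species and L = 17 feeding links.
C = L / (S(S−1)) = 17 / 110 = 0.1545 ≈ 0.155.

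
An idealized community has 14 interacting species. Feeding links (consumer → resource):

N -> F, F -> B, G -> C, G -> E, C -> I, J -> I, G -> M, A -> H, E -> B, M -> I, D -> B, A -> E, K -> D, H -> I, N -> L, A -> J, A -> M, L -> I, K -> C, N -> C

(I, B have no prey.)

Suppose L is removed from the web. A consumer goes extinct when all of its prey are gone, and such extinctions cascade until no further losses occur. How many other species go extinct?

0

Remove L.
Every predator of it retains at least one other prey: N still has F, C.
No consumer loses all prey, so no secondary extinctions occur.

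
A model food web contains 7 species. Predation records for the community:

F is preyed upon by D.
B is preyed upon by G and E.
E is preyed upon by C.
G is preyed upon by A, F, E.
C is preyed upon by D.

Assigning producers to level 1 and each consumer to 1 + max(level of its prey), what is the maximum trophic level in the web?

5

Producers (level 1): B.
B → G → E → C → D gives D level 5.
No species has a prey at level 5, so no species reaches level 6.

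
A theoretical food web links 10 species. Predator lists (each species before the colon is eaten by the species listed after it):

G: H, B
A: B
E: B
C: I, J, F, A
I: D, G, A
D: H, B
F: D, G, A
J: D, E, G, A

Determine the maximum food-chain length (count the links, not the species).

3 links

One longest chain: C → I → D → H.
It has 4 species and 3 links.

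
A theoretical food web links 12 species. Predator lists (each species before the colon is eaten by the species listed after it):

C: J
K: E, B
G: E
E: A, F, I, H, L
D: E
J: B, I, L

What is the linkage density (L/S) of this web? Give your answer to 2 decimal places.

There are L = 13 links among S = 12 species.
L/S = 13/12 = 1.0833 ≈ 1.08.

L/S = 1.08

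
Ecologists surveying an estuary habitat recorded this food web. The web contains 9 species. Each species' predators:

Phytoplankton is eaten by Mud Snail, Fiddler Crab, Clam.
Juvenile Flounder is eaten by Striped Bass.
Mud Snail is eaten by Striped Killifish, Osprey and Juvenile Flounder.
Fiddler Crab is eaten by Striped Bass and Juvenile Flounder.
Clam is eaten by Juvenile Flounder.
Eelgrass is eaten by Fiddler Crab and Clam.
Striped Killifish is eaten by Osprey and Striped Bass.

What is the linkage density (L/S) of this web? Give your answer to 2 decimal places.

There are L = 14 links among S = 9 species.
L/S = 14/9 = 1.5556 ≈ 1.56.

L/S = 1.56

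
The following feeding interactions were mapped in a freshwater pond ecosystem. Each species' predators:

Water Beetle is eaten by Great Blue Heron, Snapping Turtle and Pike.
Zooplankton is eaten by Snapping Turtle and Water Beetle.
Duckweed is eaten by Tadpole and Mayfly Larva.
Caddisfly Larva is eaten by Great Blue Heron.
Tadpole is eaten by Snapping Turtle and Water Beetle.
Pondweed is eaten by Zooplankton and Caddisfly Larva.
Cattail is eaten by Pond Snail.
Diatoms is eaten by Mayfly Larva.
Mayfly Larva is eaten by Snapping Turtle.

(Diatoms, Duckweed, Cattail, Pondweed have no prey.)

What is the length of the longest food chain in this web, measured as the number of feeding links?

3 links

One longest chain: Duckweed → Tadpole → Water Beetle → Pike.
It has 4 species and 3 links.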